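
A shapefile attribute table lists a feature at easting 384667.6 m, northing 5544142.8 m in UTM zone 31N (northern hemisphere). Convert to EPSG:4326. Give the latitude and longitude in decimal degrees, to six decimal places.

lat 50.038400°, lon 1.389400°

Zone 31N: λ₀ = 3°, k₀ = 0.9996, false easting 500000 m.
Meridian distance M = (N − FN)/k₀ = 5546361.3 m.
Inverse transverse Mercator on WGS84 gives φ = 50.03839982°, λ = 1.38939980°.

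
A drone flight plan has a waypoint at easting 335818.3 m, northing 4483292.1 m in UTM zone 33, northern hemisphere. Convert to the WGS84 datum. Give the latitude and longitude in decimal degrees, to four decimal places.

Zone 33N: λ₀ = 15°, k₀ = 0.9996, false easting 500000 m.
Meridian distance M = (N − FN)/k₀ = 4485086.1 m.
Inverse transverse Mercator on WGS84 gives φ = 40.48410003°, λ = 13.06289970°.

lat 40.4841°, lon 13.0629°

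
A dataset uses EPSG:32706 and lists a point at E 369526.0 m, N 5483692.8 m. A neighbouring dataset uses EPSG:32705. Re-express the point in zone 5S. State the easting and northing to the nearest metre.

UTM 6S → geographic: φ = -40.78739966°, λ = -148.54640053°.
UTM 5S (λ₀ = -153°) forward: E = 875811.445 m, N = 5475291.389 m.

E 875811 m, N 5475291 m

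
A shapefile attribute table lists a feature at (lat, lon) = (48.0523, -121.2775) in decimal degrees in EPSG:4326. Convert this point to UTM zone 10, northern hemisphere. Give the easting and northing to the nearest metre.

E 628359 m, N 5323548 m

Zone 10 central meridian λ₀ = 6×10 − 183 = -123°; Δλ = +1.7225°.
Transverse Mercator on WGS84 with k₀ = 0.9996 gives E = 628358.799 m, N = 5323548.419 m.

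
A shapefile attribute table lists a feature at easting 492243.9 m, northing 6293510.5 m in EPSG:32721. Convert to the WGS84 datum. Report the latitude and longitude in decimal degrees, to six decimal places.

Zone 21S: λ₀ = -57°, k₀ = 0.9996, false easting 500000 m, false northing 10000000 m.
Meridian distance M = (N − FN)/k₀ = -3707972.7 m.
Inverse transverse Mercator on WGS84 gives φ = -33.49789987°, λ = -57.08349982°.

lat -33.497900°, lon -57.083500°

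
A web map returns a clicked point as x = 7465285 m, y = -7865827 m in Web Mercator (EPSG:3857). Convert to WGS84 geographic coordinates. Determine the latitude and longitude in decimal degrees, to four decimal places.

lat -57.5136°, lon 67.0618°

R = 6378137 m. λ = x/R = 67.06179616°.
φ = 2·arctan(exp(y/R)) − 90° = 2·arctan(0.29134) − 90° = -57.51360131°.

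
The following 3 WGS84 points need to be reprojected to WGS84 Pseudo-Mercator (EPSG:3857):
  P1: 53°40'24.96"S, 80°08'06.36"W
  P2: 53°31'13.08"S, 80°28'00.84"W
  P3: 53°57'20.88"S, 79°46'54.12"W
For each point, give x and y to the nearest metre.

Web Mercator: x = R·λ, y = R·ln tan(π/4+φ/2), R = 6378137 m.
P1 (-53.6736°, -80.1351°) → (-8920598.527, -7108580.798) m.
P2 (-53.5203°, -80.4669°) → (-8957534.334, -7079825.277) m.
P3 (-53.9558°, -79.7817°) → (-8881258.219, -7161789.783) m.

P1: x -8920599 m, y -7108581 m; P2: x -8957534 m, y -7079825 m; P3: x -8881258 m, y -7161790 m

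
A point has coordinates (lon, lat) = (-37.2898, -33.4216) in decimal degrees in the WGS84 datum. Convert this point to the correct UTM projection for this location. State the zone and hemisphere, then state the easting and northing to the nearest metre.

Longitude -37.2898° lies in the 6° band [-42°, -36°), giving zone 24; latitude is south of the equator, so 24S.
Zone 24 central meridian λ₀ = 6×24 − 183 = -39°; Δλ = +1.7102°.
Transverse Mercator on WGS84 with k₀ = 0.9996 gives E = 659004.978 m, N = 6300665.562 m.

Zone 24S: E 659005 m, N 6300666 m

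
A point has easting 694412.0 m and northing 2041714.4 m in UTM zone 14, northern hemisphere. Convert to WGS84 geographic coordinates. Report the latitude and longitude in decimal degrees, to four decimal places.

lat 18.4568°, lon -97.1590°

Zone 14N: λ₀ = -99°, k₀ = 0.9996, false easting 500000 m.
Meridian distance M = (N − FN)/k₀ = 2042531.4 m.
Inverse transverse Mercator on WGS84 gives φ = 18.45680011°, λ = -97.15900042°.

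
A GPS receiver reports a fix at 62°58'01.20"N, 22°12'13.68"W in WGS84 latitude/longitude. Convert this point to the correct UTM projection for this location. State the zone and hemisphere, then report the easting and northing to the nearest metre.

Zone 27N: E 438958 m, N 6982484 m

Longitude -22.2038° lies in the 6° band [-24°, -18°), giving zone 27; latitude is north of the equator, so 27N.
Zone 27 central meridian λ₀ = 6×27 − 183 = -21°; Δλ = -1.2038°.
Transverse Mercator on WGS84 with k₀ = 0.9996 gives E = 438958.269 m, N = 6982483.682 m.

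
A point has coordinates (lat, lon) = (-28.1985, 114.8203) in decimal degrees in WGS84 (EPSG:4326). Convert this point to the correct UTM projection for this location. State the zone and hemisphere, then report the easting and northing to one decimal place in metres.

Zone 50S: E 286051.6 m, N 6878884.8 m

Longitude 114.8203° lies in the 6° band [114°, 120°), giving zone 50; latitude is south of the equator, so 50S.
Zone 50 central meridian λ₀ = 6×50 − 183 = 117°; Δλ = -2.1797°.
Transverse Mercator on WGS84 with k₀ = 0.9996 gives E = 286051.637 m, N = 6878884.846 m.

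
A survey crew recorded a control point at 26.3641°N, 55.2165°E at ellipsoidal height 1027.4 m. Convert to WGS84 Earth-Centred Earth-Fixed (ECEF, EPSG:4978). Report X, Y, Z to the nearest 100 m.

WGS84: a = 6378137 m, e² = 0.006694380; N(φ) = a/√(1−e²sin²φ) = 6382351.198 m.
X = (N+h)·cosφ·cosλ = 3262811.966 m; Y = (N+h)·cosφ·sinλ = 4697457.181 m; Z = (N(1−e²)+h)·sinφ = 2815718.144 m.

X 3262800 m, Y 4697500 m, Z 2815700 m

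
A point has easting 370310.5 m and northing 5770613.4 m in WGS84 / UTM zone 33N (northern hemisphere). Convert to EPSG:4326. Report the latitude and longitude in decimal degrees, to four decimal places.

Zone 33N: λ₀ = 15°, k₀ = 0.9996, false easting 500000 m.
Meridian distance M = (N − FN)/k₀ = 5772922.6 m.
Inverse transverse Mercator on WGS84 gives φ = 52.07090009°, λ = 13.10780000°.

lat 52.0709°, lon 13.1078°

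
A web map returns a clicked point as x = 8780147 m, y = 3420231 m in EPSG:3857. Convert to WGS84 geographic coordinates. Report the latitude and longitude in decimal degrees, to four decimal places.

lat 29.3497°, lon 78.8734°

R = 6378137 m. λ = x/R = 78.87340247°.
φ = 2·arctan(exp(y/R)) − 90° = 2·arctan(1.70957) − 90° = 29.34970198°.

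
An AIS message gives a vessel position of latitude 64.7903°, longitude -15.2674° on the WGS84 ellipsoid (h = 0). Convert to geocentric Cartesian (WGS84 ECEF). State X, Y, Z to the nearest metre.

WGS84: a = 6378137 m, e² = 0.006694380; N(φ) = a/√(1−e²sin²φ) = 6395684.917 m.
X = (N+h)·cosφ·cosλ = 2627988.248 m; Y = (N+h)·cosφ·sinλ = -717329.309 m; Z = (N(1−e²)+h)·sinφ = 5747790.413 m.

X 2627988 m, Y -717329 m, Z 5747790 m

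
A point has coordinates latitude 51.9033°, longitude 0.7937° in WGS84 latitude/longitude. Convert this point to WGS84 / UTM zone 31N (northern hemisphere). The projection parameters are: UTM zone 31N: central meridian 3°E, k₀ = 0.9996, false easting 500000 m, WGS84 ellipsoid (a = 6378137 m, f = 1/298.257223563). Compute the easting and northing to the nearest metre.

E 348219 m, N 5752583 m

Zone 31 central meridian λ₀ = 6×31 − 183 = 3°; Δλ = -2.2063°.
Transverse Mercator on WGS84 with k₀ = 0.9996 gives E = 348219.087 m, N = 5752583.342 m.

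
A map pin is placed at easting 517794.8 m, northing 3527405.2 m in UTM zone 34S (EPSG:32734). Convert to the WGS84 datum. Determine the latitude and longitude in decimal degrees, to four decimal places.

Zone 34S: λ₀ = 21°, k₀ = 0.9996, false easting 500000 m, false northing 10000000 m.
Meridian distance M = (N − FN)/k₀ = -6475184.9 m.
Inverse transverse Mercator on WGS84 gives φ = -58.39380041°, λ = 21.30439928°.

lat -58.3938°, lon 21.3044°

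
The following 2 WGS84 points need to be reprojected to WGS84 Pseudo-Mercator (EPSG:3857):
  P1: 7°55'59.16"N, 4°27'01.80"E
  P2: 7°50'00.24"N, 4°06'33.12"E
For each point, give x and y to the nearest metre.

P1: x 495427 m, y 885944 m; P2: x 457434 m, y 874739 m

Web Mercator: x = R·λ, y = R·ln tan(π/4+φ/2), R = 6378137 m.
P1 (7.9331°, 4.4505°) → (495427.394, 885943.904) m.
P2 (7.8334°, 4.1092°) → (457434.052, 874739.463) m.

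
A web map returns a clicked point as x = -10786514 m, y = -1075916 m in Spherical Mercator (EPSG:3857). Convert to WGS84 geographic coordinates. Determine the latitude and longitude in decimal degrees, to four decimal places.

R = 6378137 m. λ = x/R = -96.89690389°.
φ = 2·arctan(exp(y/R)) − 90° = 2·arctan(0.84477) − 90° = -9.61960336°.

lat -9.6196°, lon -96.8969°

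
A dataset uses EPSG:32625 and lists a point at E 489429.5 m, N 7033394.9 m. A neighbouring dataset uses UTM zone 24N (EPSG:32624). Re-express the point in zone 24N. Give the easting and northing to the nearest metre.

E 788582 m, N 7046430 m

UTM 25N → geographic: φ = 63.42889975°, λ = -33.21180004°.
UTM 24N (λ₀ = -39°) forward: E = 788582.309 m, N = 7046430.137 m.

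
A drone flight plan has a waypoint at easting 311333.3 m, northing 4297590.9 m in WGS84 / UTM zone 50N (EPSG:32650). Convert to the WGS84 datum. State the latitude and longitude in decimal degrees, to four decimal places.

lat 38.8069°, lon 114.8272°

Zone 50N: λ₀ = 117°, k₀ = 0.9996, false easting 500000 m.
Meridian distance M = (N − FN)/k₀ = 4299310.6 m.
Inverse transverse Mercator on WGS84 gives φ = 38.80689959°, λ = 114.82719993°.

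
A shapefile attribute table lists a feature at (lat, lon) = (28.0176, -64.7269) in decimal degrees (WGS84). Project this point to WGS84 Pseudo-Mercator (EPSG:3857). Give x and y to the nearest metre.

Web Mercator is spherical with R = a = 6378137 m.
x = R·λ = 6378137 × -1.129697520 = -7205365.549 m.
y = R·ln tan(π/4 + φ/2) = 6378137 × 0.509740215 = 3251192.928 m.

x -7205366 m, y 3251193 m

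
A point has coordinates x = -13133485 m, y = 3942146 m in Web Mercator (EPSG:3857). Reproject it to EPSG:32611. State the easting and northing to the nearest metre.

E 408807 m, N 3690761 m

Web Mercator inverse (R = 6378137 m) → φ = 33.35219642°, λ = -117.98010309°.
UTM 11N forward: E = 408806.572 m, N = 3690761.423 m.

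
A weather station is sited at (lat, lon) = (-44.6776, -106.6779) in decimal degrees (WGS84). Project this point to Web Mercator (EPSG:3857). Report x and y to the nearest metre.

Web Mercator is spherical with R = a = 6378137 m.
x = R·λ = 6378137 × -1.861880594 = -11875329.507 m.
y = R·ln tan(π/4 + φ/2) = 6378137 × -0.873438153 = -5570908.204 m.

x -11875330 m, y -5570908 m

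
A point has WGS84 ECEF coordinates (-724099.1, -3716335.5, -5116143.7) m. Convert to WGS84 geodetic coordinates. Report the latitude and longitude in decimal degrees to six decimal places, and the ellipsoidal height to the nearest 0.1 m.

λ = atan2(Y, X) = -101.02550038°; p = √(X²+Y²) = 3786220.9 m.
Bowring's method on WGS84 (a = 6378137 m, b = 6356752.314 m) gives φ = -53.68039943°, h = 482.586 m.

lat -53.680399°, lon -101.025500°, h 482.6 m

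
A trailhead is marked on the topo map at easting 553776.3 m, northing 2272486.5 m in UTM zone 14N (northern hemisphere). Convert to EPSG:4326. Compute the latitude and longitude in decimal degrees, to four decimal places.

Zone 14N: λ₀ = -99°, k₀ = 0.9996, false easting 500000 m.
Meridian distance M = (N − FN)/k₀ = 2273395.9 m.
Inverse transverse Mercator on WGS84 gives φ = 20.55049969°, λ = -98.48410005°.

lat 20.5505°, lon -98.4841°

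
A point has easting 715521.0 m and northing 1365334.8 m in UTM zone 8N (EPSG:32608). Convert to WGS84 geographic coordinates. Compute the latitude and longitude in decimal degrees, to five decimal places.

Zone 8N: λ₀ = -135°, k₀ = 0.9996, false easting 500000 m.
Meridian distance M = (N − FN)/k₀ = 1365881.2 m.
Inverse transverse Mercator on WGS84 gives φ = 12.34350023°, λ = -133.01799999°.

lat 12.34350°, lon -133.01800°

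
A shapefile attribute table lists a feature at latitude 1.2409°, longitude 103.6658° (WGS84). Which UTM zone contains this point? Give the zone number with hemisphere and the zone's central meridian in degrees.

Zone 48N, central meridian 105°

UTM zone = ⌊(λ + 180)/6⌋ + 1; 103.6658° ∈ [102°, 108°) → zone 48.
Hemisphere: N (φ ≥ 0).
Central meridian λ₀ = 6×48 − 183 = 105°.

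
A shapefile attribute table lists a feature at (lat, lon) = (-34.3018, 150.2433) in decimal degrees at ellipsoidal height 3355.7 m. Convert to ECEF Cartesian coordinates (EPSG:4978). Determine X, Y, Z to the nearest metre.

WGS84: a = 6378137 m, e² = 0.006694380; N(φ) = a/√(1−e²sin²φ) = 6384928.026 m.
X = (N+h)·cosφ·cosλ = -4581384.825 m; Y = (N+h)·cosφ·sinλ = 2619187.940 m; Z = (N(1−e²)+h)·sinφ = -3576042.100 m.

X -4581385 m, Y 2619188 m, Z -3576042 m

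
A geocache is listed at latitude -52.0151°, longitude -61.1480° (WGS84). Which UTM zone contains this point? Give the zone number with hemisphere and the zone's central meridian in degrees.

Zone 20S, central meridian -63°

UTM zone = ⌊(λ + 180)/6⌋ + 1; -61.1480° ∈ [-66°, -60°) → zone 20.
Hemisphere: S (φ < 0).
Central meridian λ₀ = 6×20 − 183 = -63°.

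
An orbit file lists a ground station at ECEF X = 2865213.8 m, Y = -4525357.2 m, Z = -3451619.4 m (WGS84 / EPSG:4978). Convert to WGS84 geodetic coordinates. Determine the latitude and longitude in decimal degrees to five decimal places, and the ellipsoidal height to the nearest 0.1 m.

λ = atan2(Y, X) = -57.66019980°; p = √(X²+Y²) = 5356146.7 m.
Bowring's method on WGS84 (a = 6378137 m, b = 6356752.314 m) gives φ = -32.97410012°, h = 128.826 m.

lat -32.97410°, lon -57.66020°, h 128.8 m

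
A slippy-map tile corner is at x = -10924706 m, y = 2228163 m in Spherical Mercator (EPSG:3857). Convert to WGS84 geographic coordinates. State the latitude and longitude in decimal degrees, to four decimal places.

lat 19.6208°, lon -98.1383°

R = 6378137 m. λ = x/R = -98.13830374°.
φ = 2·arctan(exp(y/R)) − 90° = 2·arctan(1.41814) − 90° = 19.62079854°.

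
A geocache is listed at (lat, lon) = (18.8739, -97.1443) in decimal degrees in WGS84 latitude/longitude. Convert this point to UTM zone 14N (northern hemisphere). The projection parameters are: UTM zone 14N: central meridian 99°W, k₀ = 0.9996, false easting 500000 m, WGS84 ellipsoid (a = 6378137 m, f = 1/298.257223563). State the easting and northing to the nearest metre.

E 695486 m, N 2087899 m

Zone 14 central meridian λ₀ = 6×14 − 183 = -99°; Δλ = +1.8557°.
Transverse Mercator on WGS84 with k₀ = 0.9996 gives E = 695486.087 m, N = 2087899.177 m.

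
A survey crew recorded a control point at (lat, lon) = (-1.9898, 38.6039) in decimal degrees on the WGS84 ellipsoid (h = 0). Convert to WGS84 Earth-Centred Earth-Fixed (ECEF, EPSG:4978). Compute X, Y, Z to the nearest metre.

WGS84: a = 6378137 m, e² = 0.006694380; N(φ) = a/√(1−e²sin²φ) = 6378162.738 m.
X = (N+h)·cosφ·cosλ = 4981388.419 m; Y = (N+h)·cosφ·sinλ = 3977145.313 m; Z = (N(1−e²)+h)·sinφ = -219977.358 m.

X 4981388 m, Y 3977145 m, Z -219977 m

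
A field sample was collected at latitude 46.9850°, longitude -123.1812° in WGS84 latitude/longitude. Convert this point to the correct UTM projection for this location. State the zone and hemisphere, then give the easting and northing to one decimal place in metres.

Zone 10N: E 486220.3 m, N 5203513.1 m

Longitude -123.1812° lies in the 6° band [-126°, -120°), giving zone 10; latitude is north of the equator, so 10N.
Zone 10 central meridian λ₀ = 6×10 − 183 = -123°; Δλ = -0.1812°.
Transverse Mercator on WGS84 with k₀ = 0.9996 gives E = 486220.312 m, N = 5203513.149 m.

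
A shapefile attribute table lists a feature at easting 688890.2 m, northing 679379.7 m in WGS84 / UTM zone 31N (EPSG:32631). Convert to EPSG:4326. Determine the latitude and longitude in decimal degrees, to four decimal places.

Zone 31N: λ₀ = 3°, k₀ = 0.9996, false easting 500000 m.
Meridian distance M = (N − FN)/k₀ = 679651.6 m.
Inverse transverse Mercator on WGS84 gives φ = 6.14360031°, λ = 4.70700009°.

lat 6.1436°, lon 4.7070°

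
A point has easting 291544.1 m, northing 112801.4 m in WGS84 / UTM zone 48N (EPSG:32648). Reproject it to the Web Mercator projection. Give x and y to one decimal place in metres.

x 11480011.8 m, y 113551.8 m

Unproject from UTM 48N (λ₀ = 105°) → φ = 1.01999958°, λ = 103.12670043°.
Web Mercator (R = 6378137 m): x = 11480011.779 m, y = 113551.832 m.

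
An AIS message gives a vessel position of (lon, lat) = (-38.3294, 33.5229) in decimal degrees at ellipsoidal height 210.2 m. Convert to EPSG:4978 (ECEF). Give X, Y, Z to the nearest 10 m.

X 4175550 m, Y -3301130 m, Z 3502570 m

WGS84: a = 6378137 m, e² = 0.006694380; N(φ) = a/√(1−e²sin²φ) = 6384658.435 m.
X = (N+h)·cosφ·cosλ = 4175547.680 m; Y = (N+h)·cosφ·sinλ = -3301129.199 m; Z = (N(1−e²)+h)·sinφ = 3502568.099 m.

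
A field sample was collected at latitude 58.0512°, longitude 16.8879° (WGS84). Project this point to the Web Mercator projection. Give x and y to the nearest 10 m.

x 1879950 m, y 7978080 m

Web Mercator is spherical with R = a = 6378137 m.
x = R·λ = 6378137 × 0.294749459 = 1879952.429 m.
y = R·ln tan(π/4 + φ/2) = 6378137 × 1.250848133 = 7978080.756 m.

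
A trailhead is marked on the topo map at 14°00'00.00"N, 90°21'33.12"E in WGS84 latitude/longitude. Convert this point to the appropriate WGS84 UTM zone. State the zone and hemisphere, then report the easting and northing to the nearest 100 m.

Longitude 90.3592° lies in the 6° band [90°, 96°), giving zone 46; latitude is north of the equator, so 46N.
Zone 46 central meridian λ₀ = 6×46 − 183 = 93°; Δλ = -2.6408°.
Transverse Mercator on WGS84 with k₀ = 0.9996 gives E = 214728.160 m, N = 1549317.570 m.

Zone 46N: E 214700 m, N 1549300 m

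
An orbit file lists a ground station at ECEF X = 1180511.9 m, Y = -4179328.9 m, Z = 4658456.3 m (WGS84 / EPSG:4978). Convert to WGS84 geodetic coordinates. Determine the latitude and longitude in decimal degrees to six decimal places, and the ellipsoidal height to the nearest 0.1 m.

lat 47.199900°, lon -74.226900°, h 2131.0 m

λ = atan2(Y, X) = -74.22689961°; p = √(X²+Y²) = 4342856.0 m.
Bowring's method on WGS84 (a = 6378137 m, b = 6356752.314 m) gives φ = 47.19989968°, h = 2130.991 m.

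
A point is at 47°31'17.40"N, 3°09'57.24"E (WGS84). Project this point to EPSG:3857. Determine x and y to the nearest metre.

x 352426 m, y 6027615 m

Web Mercator is spherical with R = a = 6378137 m.
x = R·λ = 6378137 × 0.055255379 = 352426.376 m.
y = R·ln tan(π/4 + φ/2) = 6378137 × 0.945043275 = 6027615.479 m.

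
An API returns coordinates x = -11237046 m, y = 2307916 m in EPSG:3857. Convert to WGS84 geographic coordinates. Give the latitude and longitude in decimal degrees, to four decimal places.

R = 6378137 m. λ = x/R = -100.94410170°.
φ = 2·arctan(exp(y/R)) − 90° = 2·arctan(1.43598) − 90° = 20.29420238°.

lat 20.2942°, lon -100.9441°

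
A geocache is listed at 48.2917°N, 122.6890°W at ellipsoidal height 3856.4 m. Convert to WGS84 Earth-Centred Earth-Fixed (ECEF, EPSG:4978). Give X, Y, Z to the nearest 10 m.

X -2297560 m, Y -3580330 m, Z 4741400 m

WGS84: a = 6378137 m, e² = 0.006694380; N(φ) = a/√(1−e²sin²φ) = 6390068.631 m.
X = (N+h)·cosφ·cosλ = -2297562.271 m; Y = (N+h)·cosφ·sinλ = -3580332.831 m; Z = (N(1−e²)+h)·sinφ = 4741397.123 m.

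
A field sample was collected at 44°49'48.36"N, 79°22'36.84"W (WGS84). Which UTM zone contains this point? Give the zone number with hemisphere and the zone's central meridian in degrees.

Zone 17N, central meridian -81°

UTM zone = ⌊(λ + 180)/6⌋ + 1; -79.3769° ∈ [-84°, -78°) → zone 17.
Hemisphere: N (φ ≥ 0).
Central meridian λ₀ = 6×17 − 183 = -81°.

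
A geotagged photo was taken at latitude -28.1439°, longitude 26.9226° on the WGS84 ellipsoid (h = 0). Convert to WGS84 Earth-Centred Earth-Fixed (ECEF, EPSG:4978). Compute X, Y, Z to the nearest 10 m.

X 5018220 m, Y 2548380 m, Z -2990580 m

WGS84: a = 6378137 m, e² = 0.006694380; N(φ) = a/√(1−e²sin²φ) = 6382892.198 m.
X = (N+h)·cosφ·cosλ = 5018223.895 m; Y = (N+h)·cosφ·sinλ = 2548379.662 m; Z = (N(1−e²)+h)·sinφ = -2990576.302 m.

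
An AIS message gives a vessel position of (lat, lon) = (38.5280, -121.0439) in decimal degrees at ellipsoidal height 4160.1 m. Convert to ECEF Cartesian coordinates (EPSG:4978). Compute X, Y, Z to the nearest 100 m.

X -2578200 m, Y -4283300 m, Z 3954100 m

WGS84: a = 6378137 m, e² = 0.006694380; N(φ) = a/√(1−e²sin²φ) = 6386436.535 m.
X = (N+h)·cosφ·cosλ = -2578157.985 m; Y = (N+h)·cosφ·sinλ = -4283338.067 m; Z = (N(1−e²)+h)·sinφ = 3954052.718 m.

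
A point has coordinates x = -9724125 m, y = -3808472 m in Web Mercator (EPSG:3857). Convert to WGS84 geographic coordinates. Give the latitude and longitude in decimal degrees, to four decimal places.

R = 6378137 m. λ = x/R = -87.35330112°.
φ = 2·arctan(exp(y/R)) − 90° = 2·arctan(0.55040) − 90° = -32.34339921°.

lat -32.3434°, lon -87.3533°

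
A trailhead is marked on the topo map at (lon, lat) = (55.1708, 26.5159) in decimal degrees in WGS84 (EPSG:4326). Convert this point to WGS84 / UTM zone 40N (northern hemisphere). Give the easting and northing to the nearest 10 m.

E 317730 m, N 2934120 m

Zone 40 central meridian λ₀ = 6×40 − 183 = 57°; Δλ = -1.8292°.
Transverse Mercator on WGS84 with k₀ = 0.9996 gives E = 317726.162 m, N = 2934117.818 m.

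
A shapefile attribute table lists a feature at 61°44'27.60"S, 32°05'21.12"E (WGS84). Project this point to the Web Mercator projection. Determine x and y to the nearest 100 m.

x 3572200 m, y -8798000 m

Web Mercator is spherical with R = a = 6378137 m.
x = R·λ = 6378137 × 0.560062194 = 3572153.404 m.
y = R·ln tan(π/4 + φ/2) = 6378137 × -1.379397932 = -8797988.986 m.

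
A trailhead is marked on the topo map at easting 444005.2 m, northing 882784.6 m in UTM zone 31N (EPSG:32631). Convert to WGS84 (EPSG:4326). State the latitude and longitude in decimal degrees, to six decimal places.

lat 7.986000°, lon 2.491900°

Zone 31N: λ₀ = 3°, k₀ = 0.9996, false easting 500000 m.
Meridian distance M = (N − FN)/k₀ = 883137.9 m.
Inverse transverse Mercator on WGS84 gives φ = 7.98599978°, λ = 2.49190024°.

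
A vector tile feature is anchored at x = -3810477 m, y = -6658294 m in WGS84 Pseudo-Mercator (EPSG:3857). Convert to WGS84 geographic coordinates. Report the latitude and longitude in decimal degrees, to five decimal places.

lat -51.20870°, lon -34.23010°

R = 6378137 m. λ = x/R = -34.23009729°.
φ = 2·arctan(exp(y/R)) − 90° = 2·arctan(0.35207) − 90° = -51.20870171°.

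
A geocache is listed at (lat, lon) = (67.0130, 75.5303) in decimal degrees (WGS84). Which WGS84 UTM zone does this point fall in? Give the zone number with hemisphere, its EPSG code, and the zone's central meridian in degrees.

UTM zone = ⌊(λ + 180)/6⌋ + 1; 75.5303° ∈ [72°, 78°) → zone 43.
Hemisphere: N (φ ≥ 0).
Central meridian λ₀ = 6×43 − 183 = 75°.
EPSG code: 32643.

Zone 43N (EPSG:32643), central meridian 75°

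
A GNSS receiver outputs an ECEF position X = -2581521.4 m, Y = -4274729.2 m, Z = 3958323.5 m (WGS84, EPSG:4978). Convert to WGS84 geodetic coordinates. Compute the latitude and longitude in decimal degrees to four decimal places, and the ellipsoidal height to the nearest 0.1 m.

λ = atan2(Y, X) = -121.12790008°; p = √(X²+Y²) = 4993752.3 m.
Bowring's method on WGS84 (a = 6378137 m, b = 6356752.314 m) gives φ = 38.58969952°, h = 2414.999 m.

lat 38.5897°, lon -121.1279°, h 2415.0 m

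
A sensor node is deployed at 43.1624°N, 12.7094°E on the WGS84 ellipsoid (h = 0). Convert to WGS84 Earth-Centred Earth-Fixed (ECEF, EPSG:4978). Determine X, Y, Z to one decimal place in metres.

WGS84: a = 6378137 m, e² = 0.006694380; N(φ) = a/√(1−e²sin²φ) = 6388150.717 m.
X = (N+h)·cosφ·cosλ = 4545462.101 m; Y = (N+h)·cosφ·sinλ = 1025147.761 m; Z = (N(1−e²)+h)·sinφ = 4340679.180 m.

X 4545462.1 m, Y 1025147.8 m, Z 4340679.2 m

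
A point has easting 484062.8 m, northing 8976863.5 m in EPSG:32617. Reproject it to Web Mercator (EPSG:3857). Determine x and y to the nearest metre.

x -9116844 m, y 16109683 m

Unproject from UTM 17N (λ₀ = -81°) → φ = 80.85249977°, λ = -81.89800061°.
Web Mercator (R = 6378137 m): x = -9116843.725 m, y = 16109682.991 m.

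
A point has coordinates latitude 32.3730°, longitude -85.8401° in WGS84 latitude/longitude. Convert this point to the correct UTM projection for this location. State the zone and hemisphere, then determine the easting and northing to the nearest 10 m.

Zone 16N: E 609120 m, N 3582370 m

Longitude -85.8401° lies in the 6° band [-90°, -84°), giving zone 16; latitude is north of the equator, so 16N.
Zone 16 central meridian λ₀ = 6×16 − 183 = -87°; Δλ = +1.1599°.
Transverse Mercator on WGS84 with k₀ = 0.9996 gives E = 609116.109 m, N = 3582372.567 m.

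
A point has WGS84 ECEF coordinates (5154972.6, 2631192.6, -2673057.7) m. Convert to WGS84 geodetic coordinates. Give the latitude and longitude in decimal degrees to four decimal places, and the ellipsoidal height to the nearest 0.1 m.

lat -24.9369°, lon 27.0406°, h 758.2 m

λ = atan2(Y, X) = 27.04060035°; p = √(X²+Y²) = 5787652.1 m.
Bowring's method on WGS84 (a = 6378137 m, b = 6356752.314 m) gives φ = -24.93690044°, h = 758.203 m.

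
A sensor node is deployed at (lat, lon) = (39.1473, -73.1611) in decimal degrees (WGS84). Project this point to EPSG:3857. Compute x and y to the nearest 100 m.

x -8144300 m, y 4742800 m

Web Mercator is spherical with R = a = 6378137 m.
x = R·λ = 6378137 × -1.276902079 = -8144256.398 m.
y = R·ln tan(π/4 + φ/2) = 6378137 × 0.743601627 = 4742793.050 m.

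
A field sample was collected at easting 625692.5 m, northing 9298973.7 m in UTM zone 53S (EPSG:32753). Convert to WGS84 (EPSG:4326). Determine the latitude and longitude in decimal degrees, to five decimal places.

lat -6.34090°, lon 136.13640°

Zone 53S: λ₀ = 135°, k₀ = 0.9996, false easting 500000 m, false northing 10000000 m.
Meridian distance M = (N − FN)/k₀ = -701306.8 m.
Inverse transverse Mercator on WGS84 gives φ = -6.34089988°, λ = 136.13639998°.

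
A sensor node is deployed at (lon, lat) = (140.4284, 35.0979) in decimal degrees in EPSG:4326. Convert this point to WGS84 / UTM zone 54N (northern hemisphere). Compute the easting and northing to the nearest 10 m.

E 447900 m, N 3884050 m

Zone 54 central meridian λ₀ = 6×54 − 183 = 141°; Δλ = -0.5716°.
Transverse Mercator on WGS84 with k₀ = 0.9996 gives E = 447902.459 m, N = 3884049.312 m.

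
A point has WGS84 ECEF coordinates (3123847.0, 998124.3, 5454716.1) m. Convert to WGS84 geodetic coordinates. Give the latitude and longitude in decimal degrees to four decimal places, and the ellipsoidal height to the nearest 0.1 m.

lat 59.1549°, lon 17.7196°, h 2227.9 m

λ = atan2(Y, X) = 17.71959941°; p = √(X²+Y²) = 3279431.7 m.
Bowring's method on WGS84 (a = 6378137 m, b = 6356752.314 m) gives φ = 59.15489991°, h = 2227.882 m.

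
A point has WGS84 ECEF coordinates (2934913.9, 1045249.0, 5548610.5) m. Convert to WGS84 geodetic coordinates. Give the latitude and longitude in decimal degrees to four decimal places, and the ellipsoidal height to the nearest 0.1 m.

lat 60.8502°, lon 19.6030°, h 1579.4 m

λ = atan2(Y, X) = 19.60300017°; p = √(X²+Y²) = 3115487.9 m.
Bowring's method on WGS84 (a = 6378137 m, b = 6356752.314 m) gives φ = 60.85019986°, h = 1579.398 m.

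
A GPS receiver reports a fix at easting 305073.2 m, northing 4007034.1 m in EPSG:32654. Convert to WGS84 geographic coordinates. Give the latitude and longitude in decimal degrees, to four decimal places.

lat 36.1885°, lon 138.8322°

Zone 54N: λ₀ = 141°, k₀ = 0.9996, false easting 500000 m.
Meridian distance M = (N − FN)/k₀ = 4008637.6 m.
Inverse transverse Mercator on WGS84 gives φ = 36.18850015°, λ = 138.83220051°.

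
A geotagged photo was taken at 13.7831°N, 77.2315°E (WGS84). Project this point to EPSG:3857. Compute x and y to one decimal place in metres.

Web Mercator is spherical with R = a = 6378137 m.
x = R·λ = 6378137 × 1.347943961 = 8597371.253 m.
y = R·ln tan(π/4 + φ/2) = 6378137 × 0.242914797 = 1549343.855 m.

x 8597371.3 m, y 1549343.9 m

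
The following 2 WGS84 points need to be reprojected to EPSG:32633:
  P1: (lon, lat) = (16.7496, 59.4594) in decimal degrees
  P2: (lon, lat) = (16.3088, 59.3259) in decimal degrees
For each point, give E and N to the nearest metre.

P1: E 599169 m, N 6592513 m; P2: E 574479 m, N 6577074 m

UTM zone 33N: λ₀ = 15°, k₀ = 0.9996.
P1 (59.4594°, 16.7496°) → (599168.901, 6592512.514) m.
P2 (59.3259°, 16.3088°) → (574478.703, 6577073.767) m.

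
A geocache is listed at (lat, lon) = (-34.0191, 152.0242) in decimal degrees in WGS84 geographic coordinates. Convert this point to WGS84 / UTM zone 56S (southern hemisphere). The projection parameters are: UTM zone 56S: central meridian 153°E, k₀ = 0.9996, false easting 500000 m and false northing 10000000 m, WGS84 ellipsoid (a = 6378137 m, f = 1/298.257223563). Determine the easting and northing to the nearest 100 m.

Zone 56 central meridian λ₀ = 6×56 − 183 = 153°; Δλ = -0.9758°.
Transverse Mercator on WGS84 with k₀ = 0.9996 gives E = 409905.517 m, N = 6235297.002 m.

E 409900 m, N 6235300 m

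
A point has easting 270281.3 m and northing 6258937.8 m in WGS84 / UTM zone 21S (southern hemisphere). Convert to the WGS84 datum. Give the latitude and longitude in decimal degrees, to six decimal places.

lat -33.784800°, lon -59.481000°

Zone 21S: λ₀ = -57°, k₀ = 0.9996, false easting 500000 m, false northing 10000000 m.
Meridian distance M = (N − FN)/k₀ = -3742559.2 m.
Inverse transverse Mercator on WGS84 gives φ = -33.78480020°, λ = -59.48099969°.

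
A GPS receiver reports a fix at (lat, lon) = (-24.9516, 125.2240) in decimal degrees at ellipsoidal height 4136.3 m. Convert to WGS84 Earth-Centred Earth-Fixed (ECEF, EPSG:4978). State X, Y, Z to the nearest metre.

X -3339541 m, Y 4729893 m, Z -2675959 m

WGS84: a = 6378137 m, e² = 0.006694380; N(φ) = a/√(1−e²sin²φ) = 6381939.627 m.
X = (N+h)·cosφ·cosλ = -3339540.866 m; Y = (N+h)·cosφ·sinλ = 4729893.491 m; Z = (N(1−e²)+h)·sinφ = -2675959.345 m.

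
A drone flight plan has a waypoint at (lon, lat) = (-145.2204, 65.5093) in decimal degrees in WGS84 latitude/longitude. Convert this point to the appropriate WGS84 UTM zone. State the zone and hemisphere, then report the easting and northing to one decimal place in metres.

Longitude -145.2204° lies in the 6° band [-150°, -144°), giving zone 6; latitude is north of the equator, so 6N.
Zone 6 central meridian λ₀ = 6×6 − 183 = -147°; Δλ = +1.7796°.
Transverse Mercator on WGS84 with k₀ = 0.9996 gives E = 582310.167 m, N = 7266380.386 m.

Zone 6N: E 582310.2 m, N 7266380.4 m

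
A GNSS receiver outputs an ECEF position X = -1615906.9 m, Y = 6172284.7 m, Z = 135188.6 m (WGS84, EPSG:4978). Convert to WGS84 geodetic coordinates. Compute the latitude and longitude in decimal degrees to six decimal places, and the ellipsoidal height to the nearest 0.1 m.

lat 1.222000°, lon 104.670800°, h 3606.7 m

λ = atan2(Y, X) = 104.67079990°; p = √(X²+Y²) = 6380302.0 m.
Bowring's method on WGS84 (a = 6378137 m, b = 6356752.314 m) gives φ = 1.22199960°, h = 3606.695 m.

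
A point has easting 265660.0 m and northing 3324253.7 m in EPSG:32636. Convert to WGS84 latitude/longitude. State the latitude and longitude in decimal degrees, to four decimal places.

lat 30.0269°, lon 30.5700°

Zone 36N: λ₀ = 33°, k₀ = 0.9996, false easting 500000 m.
Meridian distance M = (N − FN)/k₀ = 3325583.9 m.
Inverse transverse Mercator on WGS84 gives φ = 30.02689967°, λ = 30.56999968°.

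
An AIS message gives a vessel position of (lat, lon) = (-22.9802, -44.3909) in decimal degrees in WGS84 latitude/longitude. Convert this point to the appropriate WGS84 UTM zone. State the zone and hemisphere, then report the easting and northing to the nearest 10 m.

Zone 23S: E 562430 m, N 7458540 m

Longitude -44.3909° lies in the 6° band [-48°, -42°), giving zone 23; latitude is south of the equator, so 23S.
Zone 23 central meridian λ₀ = 6×23 − 183 = -45°; Δλ = +0.6091°.
Transverse Mercator on WGS84 with k₀ = 0.9996 gives E = 562431.422 m, N = 7458542.527 m.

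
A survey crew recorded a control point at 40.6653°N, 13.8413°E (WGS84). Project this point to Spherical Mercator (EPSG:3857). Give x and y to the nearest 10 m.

x 1540810 m, y 4963100 m

Web Mercator is spherical with R = a = 6378137 m.
x = R·λ = 6378137 × 0.241576258 = 1540806.468 m.
y = R·ln tan(π/4 + φ/2) = 6378137 × 0.778142291 = 4963098.135 m.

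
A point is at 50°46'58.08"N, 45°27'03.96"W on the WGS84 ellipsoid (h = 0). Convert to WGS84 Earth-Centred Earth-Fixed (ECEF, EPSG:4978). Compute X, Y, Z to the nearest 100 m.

WGS84: a = 6378137 m, e² = 0.006694380; N(φ) = a/√(1−e²sin²φ) = 6390990.279 m.
X = (N+h)·cosφ·cosλ = 2834678.673 m; Y = (N+h)·cosφ·sinλ = -2879669.697 m; Z = (N(1−e²)+h)·sinφ = 4918303.001 m.

X 2834700 m, Y -2879700 m, Z 4918300 m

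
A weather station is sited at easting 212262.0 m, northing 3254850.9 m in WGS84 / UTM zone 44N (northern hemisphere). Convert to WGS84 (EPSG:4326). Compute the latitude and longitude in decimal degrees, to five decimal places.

lat 29.39000°, lon 78.03530°

Zone 44N: λ₀ = 81°, k₀ = 0.9996, false easting 500000 m.
Meridian distance M = (N − FN)/k₀ = 3256153.4 m.
Inverse transverse Mercator on WGS84 gives φ = 29.38999979°, λ = 78.03530005°.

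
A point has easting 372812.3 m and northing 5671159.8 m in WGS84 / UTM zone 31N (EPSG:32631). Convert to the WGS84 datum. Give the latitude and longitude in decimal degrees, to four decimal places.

Zone 31N: λ₀ = 3°, k₀ = 0.9996, false easting 500000 m.
Meridian distance M = (N − FN)/k₀ = 5673429.2 m.
Inverse transverse Mercator on WGS84 gives φ = 51.17769993°, λ = 1.18040022°.

lat 51.1777°, lon 1.1804°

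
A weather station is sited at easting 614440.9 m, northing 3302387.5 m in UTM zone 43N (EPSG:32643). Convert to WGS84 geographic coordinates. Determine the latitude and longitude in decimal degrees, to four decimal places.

lat 29.8467°, lon 76.1847°

Zone 43N: λ₀ = 75°, k₀ = 0.9996, false easting 500000 m.
Meridian distance M = (N − FN)/k₀ = 3303709.0 m.
Inverse transverse Mercator on WGS84 gives φ = 29.84669956°, λ = 76.18469970°.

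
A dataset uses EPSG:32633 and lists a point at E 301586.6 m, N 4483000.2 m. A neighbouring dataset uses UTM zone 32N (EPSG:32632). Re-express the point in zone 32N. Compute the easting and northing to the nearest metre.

E 810228 m, N 4486804 m

UTM 33N → geographic: φ = 40.47400033°, λ = 12.65940006°.
UTM 32N (λ₀ = 9°) forward: E = 810228.300 m, N = 4486804.144 m.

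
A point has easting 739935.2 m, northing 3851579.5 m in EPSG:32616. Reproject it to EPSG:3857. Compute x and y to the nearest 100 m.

Unproject from UTM 16N (λ₀ = -87°) → φ = 34.77819956°, λ = -84.37799951°.
Web Mercator (R = 6378137 m): x = -9392915.940 m, y = 4133780.053 m.

x -9392900 m, y 4133800 m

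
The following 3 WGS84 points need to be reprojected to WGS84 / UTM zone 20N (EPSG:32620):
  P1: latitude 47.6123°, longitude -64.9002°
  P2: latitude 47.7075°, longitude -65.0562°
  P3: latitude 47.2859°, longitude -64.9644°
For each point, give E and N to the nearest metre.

UTM zone 20N: λ₀ = -63°, k₀ = 0.9996.
P1 (47.6123°, -64.9002°) → (357197.220, 5274959.761) m.
P2 (47.7075°, -65.0562°) → (345754.798, 5285838.664) m.
P3 (47.2859°, -64.9644°) → (351456.160, 5238807.275) m.

P1: E 357197 m, N 5274960 m; P2: E 345755 m, N 5285839 m; P3: E 351456 m, N 5238807 m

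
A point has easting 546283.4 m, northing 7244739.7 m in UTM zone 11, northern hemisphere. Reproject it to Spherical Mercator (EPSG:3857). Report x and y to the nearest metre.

x -12913784 m, y 9693783 m

Unproject from UTM 11N (λ₀ = -117°) → φ = 65.32230006°, λ = -116.00649991°.
Web Mercator (R = 6378137 m): x = -12913784.499 m, y = 9693783.417 m.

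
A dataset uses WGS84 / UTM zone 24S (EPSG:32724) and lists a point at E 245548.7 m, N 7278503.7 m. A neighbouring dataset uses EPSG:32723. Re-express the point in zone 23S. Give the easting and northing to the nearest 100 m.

E 853200 m, N 7276400 m

UTM 24S → geographic: φ = -24.58660038°, λ = -41.51269980°.
UTM 23S (λ₀ = -45°) forward: E = 853214.316 m, N = 7276350.038 m.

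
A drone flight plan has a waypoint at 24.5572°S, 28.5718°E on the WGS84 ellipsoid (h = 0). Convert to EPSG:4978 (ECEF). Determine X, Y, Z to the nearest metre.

WGS84: a = 6378137 m, e² = 0.006694380; N(φ) = a/√(1−e²sin²φ) = 6381827.670 m.
X = (N+h)·cosφ·cosλ = 5097681.521 m; Y = (N+h)·cosφ·sinλ = 2776092.244 m; Z = (N(1−e²)+h)·sinφ = -2634541.515 m.

X 5097682 m, Y 2776092 m, Z -2634542 m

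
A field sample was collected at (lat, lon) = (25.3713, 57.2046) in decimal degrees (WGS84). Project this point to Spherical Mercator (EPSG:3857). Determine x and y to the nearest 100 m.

x 6368000 m, y 2921400 m

Web Mercator is spherical with R = a = 6378137 m.
x = R·λ = 6378137 × 0.998408617 = 6367986.943 m.
y = R·ln tan(π/4 + φ/2) = 6378137 × 0.458036544 = 2921419.830 m.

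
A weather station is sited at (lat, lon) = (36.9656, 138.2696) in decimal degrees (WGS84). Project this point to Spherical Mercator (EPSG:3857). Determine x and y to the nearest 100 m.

Web Mercator is spherical with R = a = 6378137 m.
x = R·λ = 6378137 × 2.413259775 = 15392101.464 m.
y = R·ln tan(π/4 + φ/2) = 6378137 × 0.695236392 = 4434312.955 m.

x 15392100 m, y 4434300 m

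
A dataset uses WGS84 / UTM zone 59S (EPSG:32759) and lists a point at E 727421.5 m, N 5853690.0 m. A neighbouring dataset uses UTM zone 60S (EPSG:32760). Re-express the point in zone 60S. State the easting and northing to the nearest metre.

E 196559 m, N 5851268 m

UTM 59S → geographic: φ = -37.43570002°, λ = 173.57050038°.
UTM 60S (λ₀ = 177°) forward: E = 196558.833 m, N = 5851268.154 m.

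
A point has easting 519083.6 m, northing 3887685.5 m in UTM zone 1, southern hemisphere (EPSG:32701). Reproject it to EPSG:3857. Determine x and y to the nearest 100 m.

Unproject from UTM 1S (λ₀ = -177°) → φ = -55.15709987°, λ = -176.70050025°.
Web Mercator (R = 6378137 m): x = -19670209.711 m, y = -7392415.886 m.

x -19670200 m, y -7392400 m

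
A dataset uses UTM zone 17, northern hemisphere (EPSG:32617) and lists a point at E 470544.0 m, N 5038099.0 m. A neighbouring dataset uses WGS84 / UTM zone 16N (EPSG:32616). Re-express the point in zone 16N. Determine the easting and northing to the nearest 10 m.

E 939330 m, N 5053430 m

UTM 17N → geographic: φ = 45.49579989°, λ = -81.37700012°.
UTM 16N (λ₀ = -87°) forward: E = 939327.549 m, N = 5053429.514 m.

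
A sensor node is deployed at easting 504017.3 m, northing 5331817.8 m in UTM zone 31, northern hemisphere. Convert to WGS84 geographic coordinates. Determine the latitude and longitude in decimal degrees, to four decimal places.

Zone 31N: λ₀ = 3°, k₀ = 0.9996, false easting 500000 m.
Meridian distance M = (N − FN)/k₀ = 5333951.4 m.
Inverse transverse Mercator on WGS84 gives φ = 48.13960014°, λ = 3.05400030°.

lat 48.1396°, lon 3.0540°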